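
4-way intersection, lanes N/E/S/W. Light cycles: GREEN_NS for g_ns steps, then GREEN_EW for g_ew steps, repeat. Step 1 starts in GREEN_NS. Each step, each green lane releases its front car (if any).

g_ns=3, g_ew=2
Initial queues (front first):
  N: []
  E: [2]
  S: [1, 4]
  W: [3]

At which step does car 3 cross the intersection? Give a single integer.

Step 1 [NS]: N:empty,E:wait,S:car1-GO,W:wait | queues: N=0 E=1 S=1 W=1
Step 2 [NS]: N:empty,E:wait,S:car4-GO,W:wait | queues: N=0 E=1 S=0 W=1
Step 3 [NS]: N:empty,E:wait,S:empty,W:wait | queues: N=0 E=1 S=0 W=1
Step 4 [EW]: N:wait,E:car2-GO,S:wait,W:car3-GO | queues: N=0 E=0 S=0 W=0
Car 3 crosses at step 4

4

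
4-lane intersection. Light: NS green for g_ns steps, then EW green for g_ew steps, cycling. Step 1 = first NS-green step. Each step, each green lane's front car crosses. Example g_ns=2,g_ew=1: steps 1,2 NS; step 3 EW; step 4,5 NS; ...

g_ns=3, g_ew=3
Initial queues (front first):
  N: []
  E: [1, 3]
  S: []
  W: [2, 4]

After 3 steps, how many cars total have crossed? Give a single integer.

Answer: 0

Derivation:
Step 1 [NS]: N:empty,E:wait,S:empty,W:wait | queues: N=0 E=2 S=0 W=2
Step 2 [NS]: N:empty,E:wait,S:empty,W:wait | queues: N=0 E=2 S=0 W=2
Step 3 [NS]: N:empty,E:wait,S:empty,W:wait | queues: N=0 E=2 S=0 W=2
Cars crossed by step 3: 0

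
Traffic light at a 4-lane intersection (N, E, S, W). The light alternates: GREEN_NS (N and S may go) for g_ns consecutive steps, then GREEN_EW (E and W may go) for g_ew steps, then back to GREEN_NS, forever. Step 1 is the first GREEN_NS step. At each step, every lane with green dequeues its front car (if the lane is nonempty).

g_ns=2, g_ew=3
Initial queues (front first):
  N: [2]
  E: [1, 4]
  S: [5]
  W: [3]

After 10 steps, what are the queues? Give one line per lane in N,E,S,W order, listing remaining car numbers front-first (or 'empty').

Step 1 [NS]: N:car2-GO,E:wait,S:car5-GO,W:wait | queues: N=0 E=2 S=0 W=1
Step 2 [NS]: N:empty,E:wait,S:empty,W:wait | queues: N=0 E=2 S=0 W=1
Step 3 [EW]: N:wait,E:car1-GO,S:wait,W:car3-GO | queues: N=0 E=1 S=0 W=0
Step 4 [EW]: N:wait,E:car4-GO,S:wait,W:empty | queues: N=0 E=0 S=0 W=0

N: empty
E: empty
S: empty
W: empty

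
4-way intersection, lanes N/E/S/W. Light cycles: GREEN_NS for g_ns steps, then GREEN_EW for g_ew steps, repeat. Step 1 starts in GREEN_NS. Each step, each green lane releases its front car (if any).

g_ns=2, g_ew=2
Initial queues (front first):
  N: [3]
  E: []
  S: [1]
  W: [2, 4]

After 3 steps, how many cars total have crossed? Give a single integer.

Answer: 3

Derivation:
Step 1 [NS]: N:car3-GO,E:wait,S:car1-GO,W:wait | queues: N=0 E=0 S=0 W=2
Step 2 [NS]: N:empty,E:wait,S:empty,W:wait | queues: N=0 E=0 S=0 W=2
Step 3 [EW]: N:wait,E:empty,S:wait,W:car2-GO | queues: N=0 E=0 S=0 W=1
Cars crossed by step 3: 3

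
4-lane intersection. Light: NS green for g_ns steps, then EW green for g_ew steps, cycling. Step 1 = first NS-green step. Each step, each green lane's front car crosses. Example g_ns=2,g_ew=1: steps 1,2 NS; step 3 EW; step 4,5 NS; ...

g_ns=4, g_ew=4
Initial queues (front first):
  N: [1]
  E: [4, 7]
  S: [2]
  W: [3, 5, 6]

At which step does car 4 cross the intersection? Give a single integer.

Step 1 [NS]: N:car1-GO,E:wait,S:car2-GO,W:wait | queues: N=0 E=2 S=0 W=3
Step 2 [NS]: N:empty,E:wait,S:empty,W:wait | queues: N=0 E=2 S=0 W=3
Step 3 [NS]: N:empty,E:wait,S:empty,W:wait | queues: N=0 E=2 S=0 W=3
Step 4 [NS]: N:empty,E:wait,S:empty,W:wait | queues: N=0 E=2 S=0 W=3
Step 5 [EW]: N:wait,E:car4-GO,S:wait,W:car3-GO | queues: N=0 E=1 S=0 W=2
Step 6 [EW]: N:wait,E:car7-GO,S:wait,W:car5-GO | queues: N=0 E=0 S=0 W=1
Step 7 [EW]: N:wait,E:empty,S:wait,W:car6-GO | queues: N=0 E=0 S=0 W=0
Car 4 crosses at step 5

5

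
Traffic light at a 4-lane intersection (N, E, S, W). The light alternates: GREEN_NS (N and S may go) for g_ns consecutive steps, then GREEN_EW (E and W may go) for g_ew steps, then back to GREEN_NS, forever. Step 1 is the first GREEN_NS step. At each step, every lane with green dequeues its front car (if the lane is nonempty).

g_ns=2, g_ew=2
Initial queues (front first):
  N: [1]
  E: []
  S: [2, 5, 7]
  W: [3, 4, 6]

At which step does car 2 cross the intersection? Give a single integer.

Step 1 [NS]: N:car1-GO,E:wait,S:car2-GO,W:wait | queues: N=0 E=0 S=2 W=3
Step 2 [NS]: N:empty,E:wait,S:car5-GO,W:wait | queues: N=0 E=0 S=1 W=3
Step 3 [EW]: N:wait,E:empty,S:wait,W:car3-GO | queues: N=0 E=0 S=1 W=2
Step 4 [EW]: N:wait,E:empty,S:wait,W:car4-GO | queues: N=0 E=0 S=1 W=1
Step 5 [NS]: N:empty,E:wait,S:car7-GO,W:wait | queues: N=0 E=0 S=0 W=1
Step 6 [NS]: N:empty,E:wait,S:empty,W:wait | queues: N=0 E=0 S=0 W=1
Step 7 [EW]: N:wait,E:empty,S:wait,W:car6-GO | queues: N=0 E=0 S=0 W=0
Car 2 crosses at step 1

1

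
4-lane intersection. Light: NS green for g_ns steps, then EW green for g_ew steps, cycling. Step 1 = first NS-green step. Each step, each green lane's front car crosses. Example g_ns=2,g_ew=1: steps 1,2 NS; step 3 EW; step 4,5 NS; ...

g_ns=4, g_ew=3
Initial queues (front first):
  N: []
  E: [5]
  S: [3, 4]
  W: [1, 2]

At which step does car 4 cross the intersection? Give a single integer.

Step 1 [NS]: N:empty,E:wait,S:car3-GO,W:wait | queues: N=0 E=1 S=1 W=2
Step 2 [NS]: N:empty,E:wait,S:car4-GO,W:wait | queues: N=0 E=1 S=0 W=2
Step 3 [NS]: N:empty,E:wait,S:empty,W:wait | queues: N=0 E=1 S=0 W=2
Step 4 [NS]: N:empty,E:wait,S:empty,W:wait | queues: N=0 E=1 S=0 W=2
Step 5 [EW]: N:wait,E:car5-GO,S:wait,W:car1-GO | queues: N=0 E=0 S=0 W=1
Step 6 [EW]: N:wait,E:empty,S:wait,W:car2-GO | queues: N=0 E=0 S=0 W=0
Car 4 crosses at step 2

2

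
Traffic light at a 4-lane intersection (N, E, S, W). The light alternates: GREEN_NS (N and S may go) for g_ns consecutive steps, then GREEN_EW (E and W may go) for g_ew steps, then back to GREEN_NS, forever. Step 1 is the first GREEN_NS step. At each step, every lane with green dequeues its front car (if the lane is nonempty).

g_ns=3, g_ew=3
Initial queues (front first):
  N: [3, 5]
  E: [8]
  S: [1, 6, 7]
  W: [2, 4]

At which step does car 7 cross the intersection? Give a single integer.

Step 1 [NS]: N:car3-GO,E:wait,S:car1-GO,W:wait | queues: N=1 E=1 S=2 W=2
Step 2 [NS]: N:car5-GO,E:wait,S:car6-GO,W:wait | queues: N=0 E=1 S=1 W=2
Step 3 [NS]: N:empty,E:wait,S:car7-GO,W:wait | queues: N=0 E=1 S=0 W=2
Step 4 [EW]: N:wait,E:car8-GO,S:wait,W:car2-GO | queues: N=0 E=0 S=0 W=1
Step 5 [EW]: N:wait,E:empty,S:wait,W:car4-GO | queues: N=0 E=0 S=0 W=0
Car 7 crosses at step 3

3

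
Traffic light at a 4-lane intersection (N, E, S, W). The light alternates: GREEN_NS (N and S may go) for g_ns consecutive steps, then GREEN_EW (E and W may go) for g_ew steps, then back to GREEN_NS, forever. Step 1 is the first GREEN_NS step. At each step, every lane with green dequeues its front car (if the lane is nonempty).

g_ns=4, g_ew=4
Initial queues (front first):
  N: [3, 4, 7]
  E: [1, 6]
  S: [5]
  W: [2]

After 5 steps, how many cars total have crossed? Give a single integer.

Step 1 [NS]: N:car3-GO,E:wait,S:car5-GO,W:wait | queues: N=2 E=2 S=0 W=1
Step 2 [NS]: N:car4-GO,E:wait,S:empty,W:wait | queues: N=1 E=2 S=0 W=1
Step 3 [NS]: N:car7-GO,E:wait,S:empty,W:wait | queues: N=0 E=2 S=0 W=1
Step 4 [NS]: N:empty,E:wait,S:empty,W:wait | queues: N=0 E=2 S=0 W=1
Step 5 [EW]: N:wait,E:car1-GO,S:wait,W:car2-GO | queues: N=0 E=1 S=0 W=0
Cars crossed by step 5: 6

Answer: 6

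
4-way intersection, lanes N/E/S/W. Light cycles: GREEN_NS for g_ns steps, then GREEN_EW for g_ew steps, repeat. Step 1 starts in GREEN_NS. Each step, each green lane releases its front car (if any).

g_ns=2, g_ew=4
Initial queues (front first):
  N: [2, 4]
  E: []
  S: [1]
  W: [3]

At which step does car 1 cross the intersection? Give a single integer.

Step 1 [NS]: N:car2-GO,E:wait,S:car1-GO,W:wait | queues: N=1 E=0 S=0 W=1
Step 2 [NS]: N:car4-GO,E:wait,S:empty,W:wait | queues: N=0 E=0 S=0 W=1
Step 3 [EW]: N:wait,E:empty,S:wait,W:car3-GO | queues: N=0 E=0 S=0 W=0
Car 1 crosses at step 1

1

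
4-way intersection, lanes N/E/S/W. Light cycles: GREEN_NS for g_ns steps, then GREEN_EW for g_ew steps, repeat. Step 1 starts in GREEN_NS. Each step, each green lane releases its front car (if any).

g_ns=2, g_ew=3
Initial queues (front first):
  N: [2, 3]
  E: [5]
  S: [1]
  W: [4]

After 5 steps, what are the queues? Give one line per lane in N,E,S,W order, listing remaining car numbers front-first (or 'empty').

Step 1 [NS]: N:car2-GO,E:wait,S:car1-GO,W:wait | queues: N=1 E=1 S=0 W=1
Step 2 [NS]: N:car3-GO,E:wait,S:empty,W:wait | queues: N=0 E=1 S=0 W=1
Step 3 [EW]: N:wait,E:car5-GO,S:wait,W:car4-GO | queues: N=0 E=0 S=0 W=0

N: empty
E: empty
S: empty
W: empty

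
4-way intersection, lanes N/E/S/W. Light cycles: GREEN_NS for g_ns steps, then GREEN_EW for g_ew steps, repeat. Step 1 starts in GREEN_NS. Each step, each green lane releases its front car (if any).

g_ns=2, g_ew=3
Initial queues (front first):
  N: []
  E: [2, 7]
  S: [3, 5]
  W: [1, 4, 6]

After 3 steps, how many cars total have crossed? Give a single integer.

Answer: 4

Derivation:
Step 1 [NS]: N:empty,E:wait,S:car3-GO,W:wait | queues: N=0 E=2 S=1 W=3
Step 2 [NS]: N:empty,E:wait,S:car5-GO,W:wait | queues: N=0 E=2 S=0 W=3
Step 3 [EW]: N:wait,E:car2-GO,S:wait,W:car1-GO | queues: N=0 E=1 S=0 W=2
Cars crossed by step 3: 4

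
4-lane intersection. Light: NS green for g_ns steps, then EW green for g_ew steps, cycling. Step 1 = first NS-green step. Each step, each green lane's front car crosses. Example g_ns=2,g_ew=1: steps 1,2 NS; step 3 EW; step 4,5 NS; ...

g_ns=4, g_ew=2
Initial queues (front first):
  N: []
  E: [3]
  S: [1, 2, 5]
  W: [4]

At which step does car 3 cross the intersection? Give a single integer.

Step 1 [NS]: N:empty,E:wait,S:car1-GO,W:wait | queues: N=0 E=1 S=2 W=1
Step 2 [NS]: N:empty,E:wait,S:car2-GO,W:wait | queues: N=0 E=1 S=1 W=1
Step 3 [NS]: N:empty,E:wait,S:car5-GO,W:wait | queues: N=0 E=1 S=0 W=1
Step 4 [NS]: N:empty,E:wait,S:empty,W:wait | queues: N=0 E=1 S=0 W=1
Step 5 [EW]: N:wait,E:car3-GO,S:wait,W:car4-GO | queues: N=0 E=0 S=0 W=0
Car 3 crosses at step 5

5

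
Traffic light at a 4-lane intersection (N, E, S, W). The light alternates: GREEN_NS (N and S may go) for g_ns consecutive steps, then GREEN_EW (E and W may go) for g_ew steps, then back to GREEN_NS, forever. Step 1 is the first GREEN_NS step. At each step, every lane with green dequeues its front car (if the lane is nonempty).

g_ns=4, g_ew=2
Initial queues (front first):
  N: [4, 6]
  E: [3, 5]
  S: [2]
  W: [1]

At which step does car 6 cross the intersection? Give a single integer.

Step 1 [NS]: N:car4-GO,E:wait,S:car2-GO,W:wait | queues: N=1 E=2 S=0 W=1
Step 2 [NS]: N:car6-GO,E:wait,S:empty,W:wait | queues: N=0 E=2 S=0 W=1
Step 3 [NS]: N:empty,E:wait,S:empty,W:wait | queues: N=0 E=2 S=0 W=1
Step 4 [NS]: N:empty,E:wait,S:empty,W:wait | queues: N=0 E=2 S=0 W=1
Step 5 [EW]: N:wait,E:car3-GO,S:wait,W:car1-GO | queues: N=0 E=1 S=0 W=0
Step 6 [EW]: N:wait,E:car5-GO,S:wait,W:empty | queues: N=0 E=0 S=0 W=0
Car 6 crosses at step 2

2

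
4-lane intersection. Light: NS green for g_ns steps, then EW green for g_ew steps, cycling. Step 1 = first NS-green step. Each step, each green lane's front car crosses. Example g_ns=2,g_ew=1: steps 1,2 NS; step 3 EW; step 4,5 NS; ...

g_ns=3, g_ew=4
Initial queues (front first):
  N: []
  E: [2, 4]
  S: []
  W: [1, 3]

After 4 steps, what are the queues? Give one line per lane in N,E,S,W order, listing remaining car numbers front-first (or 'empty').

Step 1 [NS]: N:empty,E:wait,S:empty,W:wait | queues: N=0 E=2 S=0 W=2
Step 2 [NS]: N:empty,E:wait,S:empty,W:wait | queues: N=0 E=2 S=0 W=2
Step 3 [NS]: N:empty,E:wait,S:empty,W:wait | queues: N=0 E=2 S=0 W=2
Step 4 [EW]: N:wait,E:car2-GO,S:wait,W:car1-GO | queues: N=0 E=1 S=0 W=1

N: empty
E: 4
S: empty
W: 3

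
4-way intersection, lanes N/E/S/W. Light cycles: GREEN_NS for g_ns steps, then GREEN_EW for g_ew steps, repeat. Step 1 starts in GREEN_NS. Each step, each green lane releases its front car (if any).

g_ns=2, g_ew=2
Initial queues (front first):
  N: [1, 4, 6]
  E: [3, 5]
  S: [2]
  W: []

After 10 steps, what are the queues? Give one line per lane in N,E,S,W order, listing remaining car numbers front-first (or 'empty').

Step 1 [NS]: N:car1-GO,E:wait,S:car2-GO,W:wait | queues: N=2 E=2 S=0 W=0
Step 2 [NS]: N:car4-GO,E:wait,S:empty,W:wait | queues: N=1 E=2 S=0 W=0
Step 3 [EW]: N:wait,E:car3-GO,S:wait,W:empty | queues: N=1 E=1 S=0 W=0
Step 4 [EW]: N:wait,E:car5-GO,S:wait,W:empty | queues: N=1 E=0 S=0 W=0
Step 5 [NS]: N:car6-GO,E:wait,S:empty,W:wait | queues: N=0 E=0 S=0 W=0

N: empty
E: empty
S: empty
W: empty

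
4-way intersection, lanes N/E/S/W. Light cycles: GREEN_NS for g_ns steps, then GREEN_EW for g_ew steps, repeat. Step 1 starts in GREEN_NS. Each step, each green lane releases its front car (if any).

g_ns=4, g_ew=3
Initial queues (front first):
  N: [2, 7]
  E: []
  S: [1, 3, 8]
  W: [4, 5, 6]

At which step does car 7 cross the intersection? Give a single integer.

Step 1 [NS]: N:car2-GO,E:wait,S:car1-GO,W:wait | queues: N=1 E=0 S=2 W=3
Step 2 [NS]: N:car7-GO,E:wait,S:car3-GO,W:wait | queues: N=0 E=0 S=1 W=3
Step 3 [NS]: N:empty,E:wait,S:car8-GO,W:wait | queues: N=0 E=0 S=0 W=3
Step 4 [NS]: N:empty,E:wait,S:empty,W:wait | queues: N=0 E=0 S=0 W=3
Step 5 [EW]: N:wait,E:empty,S:wait,W:car4-GO | queues: N=0 E=0 S=0 W=2
Step 6 [EW]: N:wait,E:empty,S:wait,W:car5-GO | queues: N=0 E=0 S=0 W=1
Step 7 [EW]: N:wait,E:empty,S:wait,W:car6-GO | queues: N=0 E=0 S=0 W=0
Car 7 crosses at step 2

2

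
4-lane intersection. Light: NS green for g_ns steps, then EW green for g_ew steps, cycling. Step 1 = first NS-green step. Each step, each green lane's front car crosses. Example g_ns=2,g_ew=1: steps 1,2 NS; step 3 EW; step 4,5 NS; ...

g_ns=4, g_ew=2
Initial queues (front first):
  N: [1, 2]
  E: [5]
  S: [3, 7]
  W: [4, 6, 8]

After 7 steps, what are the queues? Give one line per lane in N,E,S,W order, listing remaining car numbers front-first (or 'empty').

Step 1 [NS]: N:car1-GO,E:wait,S:car3-GO,W:wait | queues: N=1 E=1 S=1 W=3
Step 2 [NS]: N:car2-GO,E:wait,S:car7-GO,W:wait | queues: N=0 E=1 S=0 W=3
Step 3 [NS]: N:empty,E:wait,S:empty,W:wait | queues: N=0 E=1 S=0 W=3
Step 4 [NS]: N:empty,E:wait,S:empty,W:wait | queues: N=0 E=1 S=0 W=3
Step 5 [EW]: N:wait,E:car5-GO,S:wait,W:car4-GO | queues: N=0 E=0 S=0 W=2
Step 6 [EW]: N:wait,E:empty,S:wait,W:car6-GO | queues: N=0 E=0 S=0 W=1
Step 7 [NS]: N:empty,E:wait,S:empty,W:wait | queues: N=0 E=0 S=0 W=1

N: empty
E: empty
S: empty
W: 8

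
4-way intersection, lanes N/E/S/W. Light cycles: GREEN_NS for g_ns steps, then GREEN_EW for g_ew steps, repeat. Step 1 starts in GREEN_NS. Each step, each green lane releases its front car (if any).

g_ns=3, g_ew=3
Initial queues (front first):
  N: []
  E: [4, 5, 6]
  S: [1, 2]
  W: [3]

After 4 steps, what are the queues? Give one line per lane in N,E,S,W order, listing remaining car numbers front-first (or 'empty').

Step 1 [NS]: N:empty,E:wait,S:car1-GO,W:wait | queues: N=0 E=3 S=1 W=1
Step 2 [NS]: N:empty,E:wait,S:car2-GO,W:wait | queues: N=0 E=3 S=0 W=1
Step 3 [NS]: N:empty,E:wait,S:empty,W:wait | queues: N=0 E=3 S=0 W=1
Step 4 [EW]: N:wait,E:car4-GO,S:wait,W:car3-GO | queues: N=0 E=2 S=0 W=0

N: empty
E: 5 6
S: empty
W: empty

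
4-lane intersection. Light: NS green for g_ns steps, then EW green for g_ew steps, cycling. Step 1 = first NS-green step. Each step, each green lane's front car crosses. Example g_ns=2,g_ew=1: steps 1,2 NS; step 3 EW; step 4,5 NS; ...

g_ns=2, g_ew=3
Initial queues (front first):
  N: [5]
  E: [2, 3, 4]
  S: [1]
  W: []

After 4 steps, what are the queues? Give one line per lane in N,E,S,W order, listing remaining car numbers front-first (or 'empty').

Step 1 [NS]: N:car5-GO,E:wait,S:car1-GO,W:wait | queues: N=0 E=3 S=0 W=0
Step 2 [NS]: N:empty,E:wait,S:empty,W:wait | queues: N=0 E=3 S=0 W=0
Step 3 [EW]: N:wait,E:car2-GO,S:wait,W:empty | queues: N=0 E=2 S=0 W=0
Step 4 [EW]: N:wait,E:car3-GO,S:wait,W:empty | queues: N=0 E=1 S=0 W=0

N: empty
E: 4
S: empty
W: empty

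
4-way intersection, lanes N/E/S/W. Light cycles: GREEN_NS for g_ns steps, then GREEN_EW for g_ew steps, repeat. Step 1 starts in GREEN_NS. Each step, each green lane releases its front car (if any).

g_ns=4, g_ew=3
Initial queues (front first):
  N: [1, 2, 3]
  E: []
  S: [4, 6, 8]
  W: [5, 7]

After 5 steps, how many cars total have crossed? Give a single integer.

Step 1 [NS]: N:car1-GO,E:wait,S:car4-GO,W:wait | queues: N=2 E=0 S=2 W=2
Step 2 [NS]: N:car2-GO,E:wait,S:car6-GO,W:wait | queues: N=1 E=0 S=1 W=2
Step 3 [NS]: N:car3-GO,E:wait,S:car8-GO,W:wait | queues: N=0 E=0 S=0 W=2
Step 4 [NS]: N:empty,E:wait,S:empty,W:wait | queues: N=0 E=0 S=0 W=2
Step 5 [EW]: N:wait,E:empty,S:wait,W:car5-GO | queues: N=0 E=0 S=0 W=1
Cars crossed by step 5: 7

Answer: 7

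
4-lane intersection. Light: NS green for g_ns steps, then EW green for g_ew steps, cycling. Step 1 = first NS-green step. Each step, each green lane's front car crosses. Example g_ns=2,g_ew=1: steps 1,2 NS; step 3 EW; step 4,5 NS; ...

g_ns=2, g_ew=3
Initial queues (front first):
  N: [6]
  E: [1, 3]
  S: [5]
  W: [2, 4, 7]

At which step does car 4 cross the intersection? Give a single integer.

Step 1 [NS]: N:car6-GO,E:wait,S:car5-GO,W:wait | queues: N=0 E=2 S=0 W=3
Step 2 [NS]: N:empty,E:wait,S:empty,W:wait | queues: N=0 E=2 S=0 W=3
Step 3 [EW]: N:wait,E:car1-GO,S:wait,W:car2-GO | queues: N=0 E=1 S=0 W=2
Step 4 [EW]: N:wait,E:car3-GO,S:wait,W:car4-GO | queues: N=0 E=0 S=0 W=1
Step 5 [EW]: N:wait,E:empty,S:wait,W:car7-GO | queues: N=0 E=0 S=0 W=0
Car 4 crosses at step 4

4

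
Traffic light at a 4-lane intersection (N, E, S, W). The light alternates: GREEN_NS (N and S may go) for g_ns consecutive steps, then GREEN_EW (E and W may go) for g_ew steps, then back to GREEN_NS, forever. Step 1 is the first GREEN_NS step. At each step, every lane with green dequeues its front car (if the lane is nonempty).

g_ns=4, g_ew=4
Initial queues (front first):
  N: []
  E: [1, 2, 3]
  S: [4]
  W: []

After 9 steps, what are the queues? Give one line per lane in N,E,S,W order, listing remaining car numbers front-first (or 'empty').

Step 1 [NS]: N:empty,E:wait,S:car4-GO,W:wait | queues: N=0 E=3 S=0 W=0
Step 2 [NS]: N:empty,E:wait,S:empty,W:wait | queues: N=0 E=3 S=0 W=0
Step 3 [NS]: N:empty,E:wait,S:empty,W:wait | queues: N=0 E=3 S=0 W=0
Step 4 [NS]: N:empty,E:wait,S:empty,W:wait | queues: N=0 E=3 S=0 W=0
Step 5 [EW]: N:wait,E:car1-GO,S:wait,W:empty | queues: N=0 E=2 S=0 W=0
Step 6 [EW]: N:wait,E:car2-GO,S:wait,W:empty | queues: N=0 E=1 S=0 W=0
Step 7 [EW]: N:wait,E:car3-GO,S:wait,W:empty | queues: N=0 E=0 S=0 W=0

N: empty
E: empty
S: empty
W: empty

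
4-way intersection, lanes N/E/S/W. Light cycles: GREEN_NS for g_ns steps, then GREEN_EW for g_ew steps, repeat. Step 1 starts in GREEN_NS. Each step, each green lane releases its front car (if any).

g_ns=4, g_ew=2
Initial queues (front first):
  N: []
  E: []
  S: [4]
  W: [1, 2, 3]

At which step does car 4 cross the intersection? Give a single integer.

Step 1 [NS]: N:empty,E:wait,S:car4-GO,W:wait | queues: N=0 E=0 S=0 W=3
Step 2 [NS]: N:empty,E:wait,S:empty,W:wait | queues: N=0 E=0 S=0 W=3
Step 3 [NS]: N:empty,E:wait,S:empty,W:wait | queues: N=0 E=0 S=0 W=3
Step 4 [NS]: N:empty,E:wait,S:empty,W:wait | queues: N=0 E=0 S=0 W=3
Step 5 [EW]: N:wait,E:empty,S:wait,W:car1-GO | queues: N=0 E=0 S=0 W=2
Step 6 [EW]: N:wait,E:empty,S:wait,W:car2-GO | queues: N=0 E=0 S=0 W=1
Step 7 [NS]: N:empty,E:wait,S:empty,W:wait | queues: N=0 E=0 S=0 W=1
Step 8 [NS]: N:empty,E:wait,S:empty,W:wait | queues: N=0 E=0 S=0 W=1
Step 9 [NS]: N:empty,E:wait,S:empty,W:wait | queues: N=0 E=0 S=0 W=1
Step 10 [NS]: N:empty,E:wait,S:empty,W:wait | queues: N=0 E=0 S=0 W=1
Step 11 [EW]: N:wait,E:empty,S:wait,W:car3-GO | queues: N=0 E=0 S=0 W=0
Car 4 crosses at step 1

1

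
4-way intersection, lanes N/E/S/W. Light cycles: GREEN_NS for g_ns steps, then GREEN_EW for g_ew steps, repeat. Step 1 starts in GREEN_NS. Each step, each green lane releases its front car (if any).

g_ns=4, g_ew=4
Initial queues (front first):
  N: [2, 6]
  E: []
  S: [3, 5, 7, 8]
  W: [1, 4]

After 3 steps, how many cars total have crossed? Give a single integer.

Answer: 5

Derivation:
Step 1 [NS]: N:car2-GO,E:wait,S:car3-GO,W:wait | queues: N=1 E=0 S=3 W=2
Step 2 [NS]: N:car6-GO,E:wait,S:car5-GO,W:wait | queues: N=0 E=0 S=2 W=2
Step 3 [NS]: N:empty,E:wait,S:car7-GO,W:wait | queues: N=0 E=0 S=1 W=2
Cars crossed by step 3: 5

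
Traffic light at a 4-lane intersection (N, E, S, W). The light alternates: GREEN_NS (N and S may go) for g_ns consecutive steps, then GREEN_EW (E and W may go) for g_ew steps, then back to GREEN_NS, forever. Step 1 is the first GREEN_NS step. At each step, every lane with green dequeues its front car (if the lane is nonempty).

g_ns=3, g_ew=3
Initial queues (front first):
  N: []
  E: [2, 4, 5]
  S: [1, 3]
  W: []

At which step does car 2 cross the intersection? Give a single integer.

Step 1 [NS]: N:empty,E:wait,S:car1-GO,W:wait | queues: N=0 E=3 S=1 W=0
Step 2 [NS]: N:empty,E:wait,S:car3-GO,W:wait | queues: N=0 E=3 S=0 W=0
Step 3 [NS]: N:empty,E:wait,S:empty,W:wait | queues: N=0 E=3 S=0 W=0
Step 4 [EW]: N:wait,E:car2-GO,S:wait,W:empty | queues: N=0 E=2 S=0 W=0
Step 5 [EW]: N:wait,E:car4-GO,S:wait,W:empty | queues: N=0 E=1 S=0 W=0
Step 6 [EW]: N:wait,E:car5-GO,S:wait,W:empty | queues: N=0 E=0 S=0 W=0
Car 2 crosses at step 4

4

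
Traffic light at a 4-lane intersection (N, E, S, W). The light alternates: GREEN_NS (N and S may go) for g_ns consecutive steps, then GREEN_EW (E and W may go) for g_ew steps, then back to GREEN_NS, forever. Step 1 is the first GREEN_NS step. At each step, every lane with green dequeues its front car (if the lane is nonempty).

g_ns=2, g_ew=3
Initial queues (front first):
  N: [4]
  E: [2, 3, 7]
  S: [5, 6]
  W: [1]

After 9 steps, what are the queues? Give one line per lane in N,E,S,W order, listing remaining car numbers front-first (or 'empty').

Step 1 [NS]: N:car4-GO,E:wait,S:car5-GO,W:wait | queues: N=0 E=3 S=1 W=1
Step 2 [NS]: N:empty,E:wait,S:car6-GO,W:wait | queues: N=0 E=3 S=0 W=1
Step 3 [EW]: N:wait,E:car2-GO,S:wait,W:car1-GO | queues: N=0 E=2 S=0 W=0
Step 4 [EW]: N:wait,E:car3-GO,S:wait,W:empty | queues: N=0 E=1 S=0 W=0
Step 5 [EW]: N:wait,E:car7-GO,S:wait,W:empty | queues: N=0 E=0 S=0 W=0

N: empty
E: empty
S: empty
W: empty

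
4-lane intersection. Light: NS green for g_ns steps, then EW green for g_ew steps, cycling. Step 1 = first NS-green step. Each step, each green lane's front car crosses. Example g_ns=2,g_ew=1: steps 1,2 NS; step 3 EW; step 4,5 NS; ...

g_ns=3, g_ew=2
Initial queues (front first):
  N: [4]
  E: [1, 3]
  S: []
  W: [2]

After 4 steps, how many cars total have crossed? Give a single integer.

Step 1 [NS]: N:car4-GO,E:wait,S:empty,W:wait | queues: N=0 E=2 S=0 W=1
Step 2 [NS]: N:empty,E:wait,S:empty,W:wait | queues: N=0 E=2 S=0 W=1
Step 3 [NS]: N:empty,E:wait,S:empty,W:wait | queues: N=0 E=2 S=0 W=1
Step 4 [EW]: N:wait,E:car1-GO,S:wait,W:car2-GO | queues: N=0 E=1 S=0 W=0
Cars crossed by step 4: 3

Answer: 3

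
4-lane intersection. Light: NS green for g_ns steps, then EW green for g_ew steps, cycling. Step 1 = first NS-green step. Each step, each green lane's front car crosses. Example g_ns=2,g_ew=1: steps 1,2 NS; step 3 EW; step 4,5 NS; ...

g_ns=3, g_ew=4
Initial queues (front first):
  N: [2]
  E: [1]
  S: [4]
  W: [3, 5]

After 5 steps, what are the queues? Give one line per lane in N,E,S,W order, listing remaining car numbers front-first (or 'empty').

Step 1 [NS]: N:car2-GO,E:wait,S:car4-GO,W:wait | queues: N=0 E=1 S=0 W=2
Step 2 [NS]: N:empty,E:wait,S:empty,W:wait | queues: N=0 E=1 S=0 W=2
Step 3 [NS]: N:empty,E:wait,S:empty,W:wait | queues: N=0 E=1 S=0 W=2
Step 4 [EW]: N:wait,E:car1-GO,S:wait,W:car3-GO | queues: N=0 E=0 S=0 W=1
Step 5 [EW]: N:wait,E:empty,S:wait,W:car5-GO | queues: N=0 E=0 S=0 W=0

N: empty
E: empty
S: empty
W: empty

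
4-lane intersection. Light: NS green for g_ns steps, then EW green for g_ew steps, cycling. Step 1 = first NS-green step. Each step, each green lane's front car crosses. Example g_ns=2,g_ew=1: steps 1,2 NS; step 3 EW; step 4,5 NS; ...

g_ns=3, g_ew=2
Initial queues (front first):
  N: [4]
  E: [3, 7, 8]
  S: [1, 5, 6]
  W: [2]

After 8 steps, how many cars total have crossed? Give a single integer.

Step 1 [NS]: N:car4-GO,E:wait,S:car1-GO,W:wait | queues: N=0 E=3 S=2 W=1
Step 2 [NS]: N:empty,E:wait,S:car5-GO,W:wait | queues: N=0 E=3 S=1 W=1
Step 3 [NS]: N:empty,E:wait,S:car6-GO,W:wait | queues: N=0 E=3 S=0 W=1
Step 4 [EW]: N:wait,E:car3-GO,S:wait,W:car2-GO | queues: N=0 E=2 S=0 W=0
Step 5 [EW]: N:wait,E:car7-GO,S:wait,W:empty | queues: N=0 E=1 S=0 W=0
Step 6 [NS]: N:empty,E:wait,S:empty,W:wait | queues: N=0 E=1 S=0 W=0
Step 7 [NS]: N:empty,E:wait,S:empty,W:wait | queues: N=0 E=1 S=0 W=0
Step 8 [NS]: N:empty,E:wait,S:empty,W:wait | queues: N=0 E=1 S=0 W=0
Cars crossed by step 8: 7

Answer: 7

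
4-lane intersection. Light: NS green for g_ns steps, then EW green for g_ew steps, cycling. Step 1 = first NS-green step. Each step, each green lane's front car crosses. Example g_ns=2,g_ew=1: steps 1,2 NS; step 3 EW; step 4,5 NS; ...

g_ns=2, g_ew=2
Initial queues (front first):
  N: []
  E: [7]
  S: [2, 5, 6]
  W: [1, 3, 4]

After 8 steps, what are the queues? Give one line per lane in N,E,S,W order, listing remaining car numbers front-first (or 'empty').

Step 1 [NS]: N:empty,E:wait,S:car2-GO,W:wait | queues: N=0 E=1 S=2 W=3
Step 2 [NS]: N:empty,E:wait,S:car5-GO,W:wait | queues: N=0 E=1 S=1 W=3
Step 3 [EW]: N:wait,E:car7-GO,S:wait,W:car1-GO | queues: N=0 E=0 S=1 W=2
Step 4 [EW]: N:wait,E:empty,S:wait,W:car3-GO | queues: N=0 E=0 S=1 W=1
Step 5 [NS]: N:empty,E:wait,S:car6-GO,W:wait | queues: N=0 E=0 S=0 W=1
Step 6 [NS]: N:empty,E:wait,S:empty,W:wait | queues: N=0 E=0 S=0 W=1
Step 7 [EW]: N:wait,E:empty,S:wait,W:car4-GO | queues: N=0 E=0 S=0 W=0

N: empty
E: empty
S: empty
W: empty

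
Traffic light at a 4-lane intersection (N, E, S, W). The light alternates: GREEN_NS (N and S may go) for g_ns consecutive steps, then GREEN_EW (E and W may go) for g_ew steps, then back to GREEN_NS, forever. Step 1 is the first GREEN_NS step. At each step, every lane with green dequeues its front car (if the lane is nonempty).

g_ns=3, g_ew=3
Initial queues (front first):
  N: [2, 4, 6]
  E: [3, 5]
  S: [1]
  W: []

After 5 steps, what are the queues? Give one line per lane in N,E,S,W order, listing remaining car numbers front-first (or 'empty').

Step 1 [NS]: N:car2-GO,E:wait,S:car1-GO,W:wait | queues: N=2 E=2 S=0 W=0
Step 2 [NS]: N:car4-GO,E:wait,S:empty,W:wait | queues: N=1 E=2 S=0 W=0
Step 3 [NS]: N:car6-GO,E:wait,S:empty,W:wait | queues: N=0 E=2 S=0 W=0
Step 4 [EW]: N:wait,E:car3-GO,S:wait,W:empty | queues: N=0 E=1 S=0 W=0
Step 5 [EW]: N:wait,E:car5-GO,S:wait,W:empty | queues: N=0 E=0 S=0 W=0

N: empty
E: empty
S: empty
W: empty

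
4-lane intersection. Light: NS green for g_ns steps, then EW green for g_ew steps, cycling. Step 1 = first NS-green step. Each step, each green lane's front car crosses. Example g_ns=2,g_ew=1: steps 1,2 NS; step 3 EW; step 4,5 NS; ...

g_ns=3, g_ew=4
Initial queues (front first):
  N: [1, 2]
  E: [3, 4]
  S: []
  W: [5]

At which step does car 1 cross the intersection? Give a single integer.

Step 1 [NS]: N:car1-GO,E:wait,S:empty,W:wait | queues: N=1 E=2 S=0 W=1
Step 2 [NS]: N:car2-GO,E:wait,S:empty,W:wait | queues: N=0 E=2 S=0 W=1
Step 3 [NS]: N:empty,E:wait,S:empty,W:wait | queues: N=0 E=2 S=0 W=1
Step 4 [EW]: N:wait,E:car3-GO,S:wait,W:car5-GO | queues: N=0 E=1 S=0 W=0
Step 5 [EW]: N:wait,E:car4-GO,S:wait,W:empty | queues: N=0 E=0 S=0 W=0
Car 1 crosses at step 1

1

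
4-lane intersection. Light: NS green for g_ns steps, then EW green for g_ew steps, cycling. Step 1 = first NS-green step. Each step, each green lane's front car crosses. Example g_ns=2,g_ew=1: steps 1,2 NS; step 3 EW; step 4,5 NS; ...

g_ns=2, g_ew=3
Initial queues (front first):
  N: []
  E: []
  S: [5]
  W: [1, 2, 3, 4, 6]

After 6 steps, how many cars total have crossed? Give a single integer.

Step 1 [NS]: N:empty,E:wait,S:car5-GO,W:wait | queues: N=0 E=0 S=0 W=5
Step 2 [NS]: N:empty,E:wait,S:empty,W:wait | queues: N=0 E=0 S=0 W=5
Step 3 [EW]: N:wait,E:empty,S:wait,W:car1-GO | queues: N=0 E=0 S=0 W=4
Step 4 [EW]: N:wait,E:empty,S:wait,W:car2-GO | queues: N=0 E=0 S=0 W=3
Step 5 [EW]: N:wait,E:empty,S:wait,W:car3-GO | queues: N=0 E=0 S=0 W=2
Step 6 [NS]: N:empty,E:wait,S:empty,W:wait | queues: N=0 E=0 S=0 W=2
Cars crossed by step 6: 4

Answer: 4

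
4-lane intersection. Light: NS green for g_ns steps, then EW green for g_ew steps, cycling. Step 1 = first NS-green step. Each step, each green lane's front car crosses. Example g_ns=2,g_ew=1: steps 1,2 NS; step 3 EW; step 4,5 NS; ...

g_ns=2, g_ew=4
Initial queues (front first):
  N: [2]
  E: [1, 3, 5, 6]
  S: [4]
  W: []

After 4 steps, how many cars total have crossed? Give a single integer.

Step 1 [NS]: N:car2-GO,E:wait,S:car4-GO,W:wait | queues: N=0 E=4 S=0 W=0
Step 2 [NS]: N:empty,E:wait,S:empty,W:wait | queues: N=0 E=4 S=0 W=0
Step 3 [EW]: N:wait,E:car1-GO,S:wait,W:empty | queues: N=0 E=3 S=0 W=0
Step 4 [EW]: N:wait,E:car3-GO,S:wait,W:empty | queues: N=0 E=2 S=0 W=0
Cars crossed by step 4: 4

Answer: 4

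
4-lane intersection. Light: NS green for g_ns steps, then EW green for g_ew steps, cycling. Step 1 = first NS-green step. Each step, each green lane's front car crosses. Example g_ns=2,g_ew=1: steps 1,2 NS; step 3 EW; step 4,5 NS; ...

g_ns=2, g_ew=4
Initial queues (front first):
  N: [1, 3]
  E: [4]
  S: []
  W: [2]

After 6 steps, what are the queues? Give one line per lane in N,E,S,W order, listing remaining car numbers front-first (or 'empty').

Step 1 [NS]: N:car1-GO,E:wait,S:empty,W:wait | queues: N=1 E=1 S=0 W=1
Step 2 [NS]: N:car3-GO,E:wait,S:empty,W:wait | queues: N=0 E=1 S=0 W=1
Step 3 [EW]: N:wait,E:car4-GO,S:wait,W:car2-GO | queues: N=0 E=0 S=0 W=0

N: empty
E: empty
S: empty
W: empty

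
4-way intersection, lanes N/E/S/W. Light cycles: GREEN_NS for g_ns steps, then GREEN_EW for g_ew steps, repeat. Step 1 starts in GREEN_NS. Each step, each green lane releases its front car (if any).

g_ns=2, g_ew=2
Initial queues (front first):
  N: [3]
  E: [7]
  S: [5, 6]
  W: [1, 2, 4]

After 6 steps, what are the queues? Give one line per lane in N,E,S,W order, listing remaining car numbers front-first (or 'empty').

Step 1 [NS]: N:car3-GO,E:wait,S:car5-GO,W:wait | queues: N=0 E=1 S=1 W=3
Step 2 [NS]: N:empty,E:wait,S:car6-GO,W:wait | queues: N=0 E=1 S=0 W=3
Step 3 [EW]: N:wait,E:car7-GO,S:wait,W:car1-GO | queues: N=0 E=0 S=0 W=2
Step 4 [EW]: N:wait,E:empty,S:wait,W:car2-GO | queues: N=0 E=0 S=0 W=1
Step 5 [NS]: N:empty,E:wait,S:empty,W:wait | queues: N=0 E=0 S=0 W=1
Step 6 [NS]: N:empty,E:wait,S:empty,W:wait | queues: N=0 E=0 S=0 W=1

N: empty
E: empty
S: empty
W: 4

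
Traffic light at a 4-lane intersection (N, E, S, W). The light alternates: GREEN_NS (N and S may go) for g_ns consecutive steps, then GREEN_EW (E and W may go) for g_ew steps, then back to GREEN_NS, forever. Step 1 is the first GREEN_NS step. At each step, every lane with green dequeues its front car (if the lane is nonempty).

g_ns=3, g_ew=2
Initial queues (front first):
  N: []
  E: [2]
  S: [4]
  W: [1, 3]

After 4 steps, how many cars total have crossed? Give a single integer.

Answer: 3

Derivation:
Step 1 [NS]: N:empty,E:wait,S:car4-GO,W:wait | queues: N=0 E=1 S=0 W=2
Step 2 [NS]: N:empty,E:wait,S:empty,W:wait | queues: N=0 E=1 S=0 W=2
Step 3 [NS]: N:empty,E:wait,S:empty,W:wait | queues: N=0 E=1 S=0 W=2
Step 4 [EW]: N:wait,E:car2-GO,S:wait,W:car1-GO | queues: N=0 E=0 S=0 W=1
Cars crossed by step 4: 3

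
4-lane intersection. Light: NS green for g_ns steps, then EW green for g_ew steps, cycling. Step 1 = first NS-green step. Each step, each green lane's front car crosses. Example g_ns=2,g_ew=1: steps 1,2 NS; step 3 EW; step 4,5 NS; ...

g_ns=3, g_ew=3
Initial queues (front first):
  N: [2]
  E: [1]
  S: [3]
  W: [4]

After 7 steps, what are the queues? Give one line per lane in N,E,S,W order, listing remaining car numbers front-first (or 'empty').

Step 1 [NS]: N:car2-GO,E:wait,S:car3-GO,W:wait | queues: N=0 E=1 S=0 W=1
Step 2 [NS]: N:empty,E:wait,S:empty,W:wait | queues: N=0 E=1 S=0 W=1
Step 3 [NS]: N:empty,E:wait,S:empty,W:wait | queues: N=0 E=1 S=0 W=1
Step 4 [EW]: N:wait,E:car1-GO,S:wait,W:car4-GO | queues: N=0 E=0 S=0 W=0

N: empty
E: empty
S: empty
W: empty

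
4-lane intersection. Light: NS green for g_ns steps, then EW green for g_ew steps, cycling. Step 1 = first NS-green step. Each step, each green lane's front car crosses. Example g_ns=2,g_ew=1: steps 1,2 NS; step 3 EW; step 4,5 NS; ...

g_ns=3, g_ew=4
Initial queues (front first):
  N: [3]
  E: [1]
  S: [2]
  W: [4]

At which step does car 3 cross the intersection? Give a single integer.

Step 1 [NS]: N:car3-GO,E:wait,S:car2-GO,W:wait | queues: N=0 E=1 S=0 W=1
Step 2 [NS]: N:empty,E:wait,S:empty,W:wait | queues: N=0 E=1 S=0 W=1
Step 3 [NS]: N:empty,E:wait,S:empty,W:wait | queues: N=0 E=1 S=0 W=1
Step 4 [EW]: N:wait,E:car1-GO,S:wait,W:car4-GO | queues: N=0 E=0 S=0 W=0
Car 3 crosses at step 1

1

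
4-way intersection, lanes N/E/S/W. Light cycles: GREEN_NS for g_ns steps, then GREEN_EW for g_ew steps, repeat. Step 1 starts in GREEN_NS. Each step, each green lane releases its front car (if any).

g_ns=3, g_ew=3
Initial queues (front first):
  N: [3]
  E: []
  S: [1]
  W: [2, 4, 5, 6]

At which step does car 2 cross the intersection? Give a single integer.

Step 1 [NS]: N:car3-GO,E:wait,S:car1-GO,W:wait | queues: N=0 E=0 S=0 W=4
Step 2 [NS]: N:empty,E:wait,S:empty,W:wait | queues: N=0 E=0 S=0 W=4
Step 3 [NS]: N:empty,E:wait,S:empty,W:wait | queues: N=0 E=0 S=0 W=4
Step 4 [EW]: N:wait,E:empty,S:wait,W:car2-GO | queues: N=0 E=0 S=0 W=3
Step 5 [EW]: N:wait,E:empty,S:wait,W:car4-GO | queues: N=0 E=0 S=0 W=2
Step 6 [EW]: N:wait,E:empty,S:wait,W:car5-GO | queues: N=0 E=0 S=0 W=1
Step 7 [NS]: N:empty,E:wait,S:empty,W:wait | queues: N=0 E=0 S=0 W=1
Step 8 [NS]: N:empty,E:wait,S:empty,W:wait | queues: N=0 E=0 S=0 W=1
Step 9 [NS]: N:empty,E:wait,S:empty,W:wait | queues: N=0 E=0 S=0 W=1
Step 10 [EW]: N:wait,E:empty,S:wait,W:car6-GO | queues: N=0 E=0 S=0 W=0
Car 2 crosses at step 4

4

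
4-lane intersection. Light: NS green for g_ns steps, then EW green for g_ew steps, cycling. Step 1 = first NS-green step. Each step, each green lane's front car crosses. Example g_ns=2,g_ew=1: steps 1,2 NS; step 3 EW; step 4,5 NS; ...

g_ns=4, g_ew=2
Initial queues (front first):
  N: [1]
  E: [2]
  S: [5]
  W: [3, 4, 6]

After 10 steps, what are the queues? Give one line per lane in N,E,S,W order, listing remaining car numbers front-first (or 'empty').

Step 1 [NS]: N:car1-GO,E:wait,S:car5-GO,W:wait | queues: N=0 E=1 S=0 W=3
Step 2 [NS]: N:empty,E:wait,S:empty,W:wait | queues: N=0 E=1 S=0 W=3
Step 3 [NS]: N:empty,E:wait,S:empty,W:wait | queues: N=0 E=1 S=0 W=3
Step 4 [NS]: N:empty,E:wait,S:empty,W:wait | queues: N=0 E=1 S=0 W=3
Step 5 [EW]: N:wait,E:car2-GO,S:wait,W:car3-GO | queues: N=0 E=0 S=0 W=2
Step 6 [EW]: N:wait,E:empty,S:wait,W:car4-GO | queues: N=0 E=0 S=0 W=1
Step 7 [NS]: N:empty,E:wait,S:empty,W:wait | queues: N=0 E=0 S=0 W=1
Step 8 [NS]: N:empty,E:wait,S:empty,W:wait | queues: N=0 E=0 S=0 W=1
Step 9 [NS]: N:empty,E:wait,S:empty,W:wait | queues: N=0 E=0 S=0 W=1
Step 10 [NS]: N:empty,E:wait,S:empty,W:wait | queues: N=0 E=0 S=0 W=1

N: empty
E: empty
S: empty
W: 6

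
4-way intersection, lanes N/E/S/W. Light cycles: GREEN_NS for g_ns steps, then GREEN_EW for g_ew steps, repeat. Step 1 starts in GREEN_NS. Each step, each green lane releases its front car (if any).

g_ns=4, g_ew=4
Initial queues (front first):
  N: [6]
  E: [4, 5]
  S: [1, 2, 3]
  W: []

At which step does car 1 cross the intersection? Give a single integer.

Step 1 [NS]: N:car6-GO,E:wait,S:car1-GO,W:wait | queues: N=0 E=2 S=2 W=0
Step 2 [NS]: N:empty,E:wait,S:car2-GO,W:wait | queues: N=0 E=2 S=1 W=0
Step 3 [NS]: N:empty,E:wait,S:car3-GO,W:wait | queues: N=0 E=2 S=0 W=0
Step 4 [NS]: N:empty,E:wait,S:empty,W:wait | queues: N=0 E=2 S=0 W=0
Step 5 [EW]: N:wait,E:car4-GO,S:wait,W:empty | queues: N=0 E=1 S=0 W=0
Step 6 [EW]: N:wait,E:car5-GO,S:wait,W:empty | queues: N=0 E=0 S=0 W=0
Car 1 crosses at step 1

1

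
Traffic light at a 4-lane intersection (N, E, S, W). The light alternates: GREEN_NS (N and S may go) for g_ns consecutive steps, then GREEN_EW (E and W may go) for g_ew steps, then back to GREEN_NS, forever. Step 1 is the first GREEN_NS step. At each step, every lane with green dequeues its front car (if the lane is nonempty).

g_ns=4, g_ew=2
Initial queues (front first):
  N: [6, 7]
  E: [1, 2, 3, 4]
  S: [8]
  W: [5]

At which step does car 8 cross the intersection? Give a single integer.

Step 1 [NS]: N:car6-GO,E:wait,S:car8-GO,W:wait | queues: N=1 E=4 S=0 W=1
Step 2 [NS]: N:car7-GO,E:wait,S:empty,W:wait | queues: N=0 E=4 S=0 W=1
Step 3 [NS]: N:empty,E:wait,S:empty,W:wait | queues: N=0 E=4 S=0 W=1
Step 4 [NS]: N:empty,E:wait,S:empty,W:wait | queues: N=0 E=4 S=0 W=1
Step 5 [EW]: N:wait,E:car1-GO,S:wait,W:car5-GO | queues: N=0 E=3 S=0 W=0
Step 6 [EW]: N:wait,E:car2-GO,S:wait,W:empty | queues: N=0 E=2 S=0 W=0
Step 7 [NS]: N:empty,E:wait,S:empty,W:wait | queues: N=0 E=2 S=0 W=0
Step 8 [NS]: N:empty,E:wait,S:empty,W:wait | queues: N=0 E=2 S=0 W=0
Step 9 [NS]: N:empty,E:wait,S:empty,W:wait | queues: N=0 E=2 S=0 W=0
Step 10 [NS]: N:empty,E:wait,S:empty,W:wait | queues: N=0 E=2 S=0 W=0
Step 11 [EW]: N:wait,E:car3-GO,S:wait,W:empty | queues: N=0 E=1 S=0 W=0
Step 12 [EW]: N:wait,E:car4-GO,S:wait,W:empty | queues: N=0 E=0 S=0 W=0
Car 8 crosses at step 1

1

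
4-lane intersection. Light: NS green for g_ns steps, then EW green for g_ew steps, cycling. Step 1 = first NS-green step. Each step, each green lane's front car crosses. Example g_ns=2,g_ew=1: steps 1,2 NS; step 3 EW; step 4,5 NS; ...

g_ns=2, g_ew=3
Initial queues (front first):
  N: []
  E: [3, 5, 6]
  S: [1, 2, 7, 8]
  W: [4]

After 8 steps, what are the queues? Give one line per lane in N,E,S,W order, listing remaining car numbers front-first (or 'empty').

Step 1 [NS]: N:empty,E:wait,S:car1-GO,W:wait | queues: N=0 E=3 S=3 W=1
Step 2 [NS]: N:empty,E:wait,S:car2-GO,W:wait | queues: N=0 E=3 S=2 W=1
Step 3 [EW]: N:wait,E:car3-GO,S:wait,W:car4-GO | queues: N=0 E=2 S=2 W=0
Step 4 [EW]: N:wait,E:car5-GO,S:wait,W:empty | queues: N=0 E=1 S=2 W=0
Step 5 [EW]: N:wait,E:car6-GO,S:wait,W:empty | queues: N=0 E=0 S=2 W=0
Step 6 [NS]: N:empty,E:wait,S:car7-GO,W:wait | queues: N=0 E=0 S=1 W=0
Step 7 [NS]: N:empty,E:wait,S:car8-GO,W:wait | queues: N=0 E=0 S=0 W=0

N: empty
E: empty
S: empty
W: empty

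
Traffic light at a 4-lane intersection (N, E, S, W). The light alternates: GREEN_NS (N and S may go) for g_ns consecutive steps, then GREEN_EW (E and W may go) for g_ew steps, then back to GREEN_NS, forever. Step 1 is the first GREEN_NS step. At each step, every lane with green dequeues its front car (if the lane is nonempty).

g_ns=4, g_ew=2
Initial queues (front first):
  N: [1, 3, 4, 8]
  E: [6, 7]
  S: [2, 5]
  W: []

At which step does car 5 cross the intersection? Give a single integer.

Step 1 [NS]: N:car1-GO,E:wait,S:car2-GO,W:wait | queues: N=3 E=2 S=1 W=0
Step 2 [NS]: N:car3-GO,E:wait,S:car5-GO,W:wait | queues: N=2 E=2 S=0 W=0
Step 3 [NS]: N:car4-GO,E:wait,S:empty,W:wait | queues: N=1 E=2 S=0 W=0
Step 4 [NS]: N:car8-GO,E:wait,S:empty,W:wait | queues: N=0 E=2 S=0 W=0
Step 5 [EW]: N:wait,E:car6-GO,S:wait,W:empty | queues: N=0 E=1 S=0 W=0
Step 6 [EW]: N:wait,E:car7-GO,S:wait,W:empty | queues: N=0 E=0 S=0 W=0
Car 5 crosses at step 2

2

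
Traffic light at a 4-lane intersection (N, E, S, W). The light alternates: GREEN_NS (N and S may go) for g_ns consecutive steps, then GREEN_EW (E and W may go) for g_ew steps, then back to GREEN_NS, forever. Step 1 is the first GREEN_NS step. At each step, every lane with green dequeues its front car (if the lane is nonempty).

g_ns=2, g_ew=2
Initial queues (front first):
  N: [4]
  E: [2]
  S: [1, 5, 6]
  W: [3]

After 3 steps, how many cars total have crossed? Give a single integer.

Step 1 [NS]: N:car4-GO,E:wait,S:car1-GO,W:wait | queues: N=0 E=1 S=2 W=1
Step 2 [NS]: N:empty,E:wait,S:car5-GO,W:wait | queues: N=0 E=1 S=1 W=1
Step 3 [EW]: N:wait,E:car2-GO,S:wait,W:car3-GO | queues: N=0 E=0 S=1 W=0
Cars crossed by step 3: 5

Answer: 5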